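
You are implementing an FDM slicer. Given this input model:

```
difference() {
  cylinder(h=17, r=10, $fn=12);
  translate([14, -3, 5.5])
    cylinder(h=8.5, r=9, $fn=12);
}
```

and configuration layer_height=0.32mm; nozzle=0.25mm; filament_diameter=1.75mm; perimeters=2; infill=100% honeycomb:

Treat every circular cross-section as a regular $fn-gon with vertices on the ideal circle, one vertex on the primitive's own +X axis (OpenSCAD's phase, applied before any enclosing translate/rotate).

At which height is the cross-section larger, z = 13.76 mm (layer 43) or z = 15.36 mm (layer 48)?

layer 48 (z = 15.36 mm)

Layer 43 (z = 13.76): the cylinder: section is a regular 12-gon, circumradius r=10 (area = (12/2)·10.000²·sin(360°/12) = 300.00 mm²); the cylinder at (14, -3): section is a regular 12-gon, circumradius r=9 (area = (12/2)·9.000²·sin(360°/12) = 243.00 mm²); Taking the first minus the rest: starting from the r=10 cylinder (300.00 mm²), the r=9 cylinder at (14, -3) partially overlaps it — only the 33.99 mm² overlap (of its 243.00 mm²) is removed, clipping the outline — area = 266.01 mm². So its area = 266.01 mm². Layer 48 (z = 15.36): the r=10 cylinder contributes a regular 12-gon of circumradius 10 (area = (12/2)·10.000²·sin(360°/12) = 300.00 mm²); the cylinder at (14, -3) does not reach this height (z outside [5.5, 14]); After the difference (first − rest): none of the subtracted shapes is present at this height, so the r=10 cylinder is unchanged — area = 300.00 mm². So its area = 300.00 mm². Layer 48 is larger (300.00 vs 266.01 mm²).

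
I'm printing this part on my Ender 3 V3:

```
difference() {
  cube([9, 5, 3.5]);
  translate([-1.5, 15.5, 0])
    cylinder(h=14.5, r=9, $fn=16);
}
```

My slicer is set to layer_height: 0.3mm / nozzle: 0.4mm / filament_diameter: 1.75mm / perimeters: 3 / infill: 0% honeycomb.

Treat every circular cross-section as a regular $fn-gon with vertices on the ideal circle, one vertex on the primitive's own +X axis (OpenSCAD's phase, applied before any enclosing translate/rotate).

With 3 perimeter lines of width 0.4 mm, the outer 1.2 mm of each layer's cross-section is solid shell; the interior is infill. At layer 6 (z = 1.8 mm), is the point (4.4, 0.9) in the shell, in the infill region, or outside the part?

At z = 1.8 mm: the cube is present — its section is the full 9×5 rectangle; the r=9 cylinder at (-1.5, 15.5) contributes a regular 16-gon of circumradius 9; After the difference (first − rest): starting from the 9×5 cube, the r=9 cylinder at (-1.5, 15.5) misses the remaining region (no effect) — 1 connected region. Overall, the cross-section is a single solid region. The nearest boundary edge runs (9.00, 0.00)→(0.00, 0.00); distance from the point to it = 0.90 mm. The point is inside the cross-section, 0.90 mm from the nearest boundary — within the 1.2 mm shell band (3 × 0.4).

shell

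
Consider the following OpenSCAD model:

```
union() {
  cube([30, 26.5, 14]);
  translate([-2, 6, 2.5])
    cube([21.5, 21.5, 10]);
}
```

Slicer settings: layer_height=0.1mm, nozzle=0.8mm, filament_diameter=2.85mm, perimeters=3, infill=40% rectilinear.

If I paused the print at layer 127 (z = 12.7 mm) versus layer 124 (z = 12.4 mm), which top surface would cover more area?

Layer 127 (z = 12.7): the 30×26.5 cube contributes its full rectangle (area 795.00 mm²); the cube at (-2, 6) is absent (z outside [2.5, 12.5]); Combining (union): only the 30×26.5 cube is present, so the union is just that shape — area = 795.00 mm². So its area = 795.00 mm². Layer 124 (z = 12.4): the 30×26.5 cube contributes its full rectangle (area 795.00 mm²); the cube at (-2, 6) (footprint 21.5×21.5) is included at this height (area 462.25 mm²); Combining (union): the regions partially overlap — summed areas 1257.25 mm² minus the doubly-counted overlap 399.75 mm² gives 857.50 mm² — area = 857.50 mm². So its area = 857.50 mm². Layer 124 is larger (857.50 vs 795.00 mm²).

layer 124 (z = 12.4 mm)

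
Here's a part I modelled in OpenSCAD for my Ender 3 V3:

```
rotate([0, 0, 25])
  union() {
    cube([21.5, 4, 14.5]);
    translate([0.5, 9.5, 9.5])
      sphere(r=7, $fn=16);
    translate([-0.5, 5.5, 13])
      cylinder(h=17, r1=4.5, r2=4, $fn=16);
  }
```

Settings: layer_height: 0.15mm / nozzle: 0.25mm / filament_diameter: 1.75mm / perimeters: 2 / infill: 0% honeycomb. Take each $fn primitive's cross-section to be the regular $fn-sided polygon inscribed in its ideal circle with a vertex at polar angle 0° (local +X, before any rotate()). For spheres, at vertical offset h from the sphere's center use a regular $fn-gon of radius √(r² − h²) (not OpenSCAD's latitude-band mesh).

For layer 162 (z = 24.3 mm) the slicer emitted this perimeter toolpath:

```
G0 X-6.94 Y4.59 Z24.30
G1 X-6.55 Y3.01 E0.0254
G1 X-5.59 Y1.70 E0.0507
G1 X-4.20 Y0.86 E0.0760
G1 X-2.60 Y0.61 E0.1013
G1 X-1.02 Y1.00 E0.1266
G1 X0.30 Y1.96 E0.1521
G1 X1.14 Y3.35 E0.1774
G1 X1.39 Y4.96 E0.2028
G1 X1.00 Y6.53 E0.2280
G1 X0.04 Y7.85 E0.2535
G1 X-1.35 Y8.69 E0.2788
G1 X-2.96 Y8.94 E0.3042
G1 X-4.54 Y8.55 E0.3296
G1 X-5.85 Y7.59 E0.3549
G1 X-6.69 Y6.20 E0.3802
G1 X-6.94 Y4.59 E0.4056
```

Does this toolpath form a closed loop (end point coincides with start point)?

yes

Start point (G0): (-6.94, 4.59). End point (last G1): the path returns to the start — closed.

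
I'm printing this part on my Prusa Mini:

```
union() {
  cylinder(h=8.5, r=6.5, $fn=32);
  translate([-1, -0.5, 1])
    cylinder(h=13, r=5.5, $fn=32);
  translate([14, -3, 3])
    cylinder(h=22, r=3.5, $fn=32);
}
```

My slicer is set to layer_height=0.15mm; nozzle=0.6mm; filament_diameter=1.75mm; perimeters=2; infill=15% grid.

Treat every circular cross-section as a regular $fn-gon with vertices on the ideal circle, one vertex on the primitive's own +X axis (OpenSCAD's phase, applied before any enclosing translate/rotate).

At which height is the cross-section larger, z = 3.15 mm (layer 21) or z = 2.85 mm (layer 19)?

layer 21 (z = 3.15 mm)

Layer 21 (z = 3.15): the r=6.5 cylinder contributes a regular 32-gon of circumradius 6.5 (area = (32/2)·6.500²·sin(360°/32) = 131.88 mm²); the r=5.5 cylinder at (-1, -0.5) gives a regular 32-gon of circumradius 5.5 (constant along its height) (area = (32/2)·5.500²·sin(360°/32) = 94.42 mm²); the r=3.5 cylinder at (14, -3) contributes a regular 32-gon of circumradius 3.5 (area = (32/2)·3.500²·sin(360°/32) = 38.24 mm²); Combining (union): the regions partially overlap — summed areas 264.54 mm² minus the doubly-counted overlap 93.97 mm² gives 170.58 mm² — area = 170.58 mm². So its area = 170.58 mm². Layer 19 (z = 2.85): the r=6.5 cylinder gives a regular 32-gon of circumradius 6.5 (constant along its height) (area = (32/2)·6.500²·sin(360°/32) = 131.88 mm²); the r=5.5 cylinder at (-1, -0.5) contributes a regular 32-gon of circumradius 5.5 (area = (32/2)·5.500²·sin(360°/32) = 94.42 mm²); the cylinder at (14, -3) is absent (z outside [3, 25]); Merging all regions: the regions partially overlap — summed areas 226.30 mm² minus the doubly-counted overlap 93.97 mm² gives 132.34 mm² — area = 132.34 mm². So its area = 132.34 mm². Layer 21 is larger (170.58 vs 132.34 mm²).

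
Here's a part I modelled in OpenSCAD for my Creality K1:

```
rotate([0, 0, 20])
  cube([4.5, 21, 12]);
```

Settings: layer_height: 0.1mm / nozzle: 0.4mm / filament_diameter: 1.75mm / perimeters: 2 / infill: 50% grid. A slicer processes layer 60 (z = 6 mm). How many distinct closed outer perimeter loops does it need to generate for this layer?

1

At z = 6 mm: the 4.5×21 cube contributes its full rectangle; (whole slice rotated 20° about Z — lengths, areas and connectivity unchanged). The result has 1 disconnected region.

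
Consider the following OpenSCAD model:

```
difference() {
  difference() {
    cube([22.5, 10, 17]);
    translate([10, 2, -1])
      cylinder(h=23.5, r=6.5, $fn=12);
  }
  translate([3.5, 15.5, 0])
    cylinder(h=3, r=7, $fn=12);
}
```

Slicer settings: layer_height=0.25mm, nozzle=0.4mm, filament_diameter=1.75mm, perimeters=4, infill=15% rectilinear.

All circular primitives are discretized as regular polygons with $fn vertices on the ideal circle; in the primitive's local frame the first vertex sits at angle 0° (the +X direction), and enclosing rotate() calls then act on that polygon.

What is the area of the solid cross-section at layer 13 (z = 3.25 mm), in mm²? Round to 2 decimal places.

136.70 mm²

At z = 3.25 mm: the cube (footprint 22.5×10) is included at this height (area 225.00 mm²); the r=6.5 cylinder at (10, 2) contributes a regular 12-gon of circumradius 6.5 (area = (12/2)·6.500²·sin(360°/12) = 126.75 mm²); Taking the first minus the rest: starting from the 22.5×10 cube (225.00 mm²), the r=6.5 cylinder at (10, 2) partially overlaps it — only the 88.30 mm² overlap (of its 126.75 mm²) is removed, clipping the outline — area = 136.70 mm²; the cylinder at (3.5, 15.5) is absent (z outside [0, 3]); Subtracting the remaining from the first: none of the subtracted shapes is present at this height, so the result so far is unchanged — area = 136.70 mm². Overall, the cross-section is a single solid region. Net area = 136.70 mm².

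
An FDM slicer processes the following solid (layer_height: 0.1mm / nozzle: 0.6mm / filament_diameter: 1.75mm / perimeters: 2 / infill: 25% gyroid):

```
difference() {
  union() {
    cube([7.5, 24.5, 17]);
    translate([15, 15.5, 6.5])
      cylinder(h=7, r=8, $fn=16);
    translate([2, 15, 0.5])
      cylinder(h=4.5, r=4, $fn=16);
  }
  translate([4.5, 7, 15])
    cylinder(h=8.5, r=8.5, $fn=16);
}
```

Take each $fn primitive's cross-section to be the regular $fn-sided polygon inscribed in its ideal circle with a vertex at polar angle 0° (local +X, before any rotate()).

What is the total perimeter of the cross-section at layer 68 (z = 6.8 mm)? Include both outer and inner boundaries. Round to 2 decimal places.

103.79 mm

At z = 6.8 mm: the cube is present — its section is the full 7.5×24.5 rectangle (perimeter 64.00 mm); the cylinder at (15, 15.5): section is a regular 16-gon, circumradius r=8 (perimeter = 2·16·8.000·sin(180°/16) = 49.94 mm); the cylinder at (2, 15) is absent (z outside [0.5, 5]); Merging all regions: the regions partially overlap (shared area 1.26 mm²), so the edge portions inside another operand are dropped and the merged outline is re-measured after clipping — boundary = 103.79 mm; the cylinder at (4.5, 7) is not intersected at this z (z outside [15, 23.5]); Subtracting the remaining from the first: none of the subtracted shapes is present at this height, so the result so far is unchanged — boundary = 103.79 mm. Overall, the cross-section is a single solid region. Total boundary length (outer) = 103.79 mm.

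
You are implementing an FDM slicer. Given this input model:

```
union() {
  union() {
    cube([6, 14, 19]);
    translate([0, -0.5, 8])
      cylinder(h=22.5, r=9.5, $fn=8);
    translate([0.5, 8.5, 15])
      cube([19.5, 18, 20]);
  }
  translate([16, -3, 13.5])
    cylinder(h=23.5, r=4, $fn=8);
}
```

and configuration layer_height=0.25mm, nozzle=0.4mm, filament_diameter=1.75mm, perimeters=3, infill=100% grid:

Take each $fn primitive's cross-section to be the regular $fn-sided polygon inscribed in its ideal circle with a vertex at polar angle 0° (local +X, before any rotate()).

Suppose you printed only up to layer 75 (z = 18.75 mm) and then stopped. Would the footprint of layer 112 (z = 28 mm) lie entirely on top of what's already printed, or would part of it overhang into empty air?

Compare the two slices. At z = 18.75: the 6×14 cube contributes its full rectangle (area 84.00 mm²); the r=9.5 cylinder at (0, -0.5) gives a regular 8-gon of circumradius 9.5 (constant along its height) (area = (8/2)·9.500²·sin(360°/8) = 255.27 mm²); the cube at (0.5, 8.5) is present — its section is the full 19.5×18 rectangle (area 351.00 mm²); Combining (union): the regions partially overlap — summed areas 690.27 mm² minus the doubly-counted overlap 76.79 mm² gives 613.47 mm² — area = 613.47 mm²; the r=4 cylinder at (16, -3) gives a regular 8-gon of circumradius 4 (constant along its height) (area = (8/2)·4.000²·sin(360°/8) = 45.25 mm²); Merging all regions: the 2 present regions are separate (no shared area or edge), so areas and boundary lengths simply add and each stays a separate island — area = 658.73 mm². At z = 28: the cube is not intersected at this z (z outside [0, 19]); the cylinder at (0, -0.5): section is a regular 8-gon, circumradius r=9.5 (area = (8/2)·9.500²·sin(360°/8) = 255.27 mm²); the cube at (0.5, 8.5) (footprint 19.5×18) is included at this height (area 351.00 mm²); Combining (union): the regions partially overlap — summed areas 606.27 mm² minus the doubly-counted overlap 0.10 mm² gives 606.16 mm² — area = 606.16 mm²; the cylinder at (16, -3): section is a regular 8-gon, circumradius r=4 (area = (8/2)·4.000²·sin(360°/8) = 45.25 mm²); Combining (union): the 2 present regions are separate (no shared area or edge), so areas and boundary lengths simply add and each stays a separate island — area = 651.42 mm². Checking containment: the cross-section at z = 28 is a subset of the cross-section at z = 18.75.

entirely on top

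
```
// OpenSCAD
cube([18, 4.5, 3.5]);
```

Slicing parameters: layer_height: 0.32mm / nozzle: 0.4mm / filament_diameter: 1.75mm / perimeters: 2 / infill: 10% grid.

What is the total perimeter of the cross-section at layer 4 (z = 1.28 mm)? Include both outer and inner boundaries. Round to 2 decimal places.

At z = 1.28 mm: the 18×4.5 cube contributes its full rectangle (perimeter 45.00 mm). Overall, the cross-section is a single solid region. Total boundary length (outer) = 45.00 mm.

45.00 mm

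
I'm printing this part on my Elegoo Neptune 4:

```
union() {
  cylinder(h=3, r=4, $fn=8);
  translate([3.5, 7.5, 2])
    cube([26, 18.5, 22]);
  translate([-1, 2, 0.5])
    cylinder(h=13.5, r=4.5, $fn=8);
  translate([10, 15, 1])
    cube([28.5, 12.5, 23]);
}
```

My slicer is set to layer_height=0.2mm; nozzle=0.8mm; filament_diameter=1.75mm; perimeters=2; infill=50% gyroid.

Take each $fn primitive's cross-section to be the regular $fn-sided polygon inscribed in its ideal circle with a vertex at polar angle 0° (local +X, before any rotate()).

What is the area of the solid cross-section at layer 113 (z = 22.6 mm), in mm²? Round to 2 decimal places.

At z = 22.6 mm: the cylinder does not reach this height (z outside [0, 3]); the cube at (3.5, 7.5) is present — its section is the full 26×18.5 rectangle (area 481.00 mm²); the cylinder at (-1, 2) is absent (z outside [0.5, 14]); the 28.5×12.5 cube at (10, 15) contributes its full rectangle (area 356.25 mm²); Combining (union): the regions partially overlap — summed areas 837.25 mm² minus the doubly-counted overlap 214.50 mm² gives 622.75 mm² — area = 622.75 mm². Overall, the cross-section is a single solid region. Net area = 622.75 mm².

622.75 mm²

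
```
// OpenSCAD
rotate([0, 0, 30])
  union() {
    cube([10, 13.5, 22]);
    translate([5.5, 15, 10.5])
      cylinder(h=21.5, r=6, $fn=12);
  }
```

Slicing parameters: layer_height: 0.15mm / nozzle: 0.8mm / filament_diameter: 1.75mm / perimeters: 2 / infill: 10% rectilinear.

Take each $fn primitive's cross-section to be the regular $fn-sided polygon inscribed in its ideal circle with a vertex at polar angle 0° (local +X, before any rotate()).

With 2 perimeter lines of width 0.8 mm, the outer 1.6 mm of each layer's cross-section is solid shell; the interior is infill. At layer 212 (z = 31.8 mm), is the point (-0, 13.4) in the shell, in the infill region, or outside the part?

At z = 31.8 mm: the cube does not reach this height (z outside [0, 22]); the r=6 cylinder at (5.5, 15) gives a regular 12-gon of circumradius 6 (constant along its height); Merging all regions: only the r=6 cylinder at (5.5, 15) is present, so the union is just that shape — 1 connected region; (whole slice rotated 30° about Z — lengths, areas and connectivity unchanged). Overall, the cross-section is a single solid region. Undo the 30° rotation: the query point maps to (6.700, 11.605) in the un-rotated model frame. The nearest boundary edge runs (5.50, 9.00)→(8.50, 9.80); distance from the point to it = 2.21 mm. The point is inside the cross-section and 2.21 mm from the nearest boundary — more than the 1.6 mm shell width (2 × 0.8), so it's in the infill interior.

infill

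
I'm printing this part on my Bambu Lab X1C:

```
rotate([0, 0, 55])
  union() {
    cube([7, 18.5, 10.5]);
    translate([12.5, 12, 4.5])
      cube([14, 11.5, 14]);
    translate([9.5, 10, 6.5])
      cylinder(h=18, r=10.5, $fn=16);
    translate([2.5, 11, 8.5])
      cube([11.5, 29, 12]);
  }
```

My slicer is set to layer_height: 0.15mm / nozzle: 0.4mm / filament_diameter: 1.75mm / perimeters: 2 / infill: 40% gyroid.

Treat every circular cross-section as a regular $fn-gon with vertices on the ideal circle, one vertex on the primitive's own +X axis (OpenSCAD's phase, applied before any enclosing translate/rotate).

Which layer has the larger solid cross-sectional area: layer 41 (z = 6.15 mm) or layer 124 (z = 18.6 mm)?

layer 124 (z = 18.6 mm)

Layer 41 (z = 6.15): the cube is present — its section is the full 7×18.5 rectangle (area 129.50 mm²); the cube at (12.5, 12) is present — its section is the full 14×11.5 rectangle (area 161.00 mm²); the cylinder at (9.5, 10) does not reach this height (z outside [6.5, 24.5]); the cube at (2.5, 11) is not intersected at this z (z outside [8.5, 20.5]); Combining (union): the 2 present regions are separate (no shared area or edge), so areas and boundary lengths simply add and each stays a separate island — area = 290.50 mm²; (whole slice rotated 55° about Z — lengths, areas and connectivity unchanged). So its area = 290.50 mm². Layer 124 (z = 18.6): the cube is absent (z outside [0, 10.5]); the cube at (12.5, 12) does not reach this height (z outside [4.5, 18.5]); the r=10.5 cylinder at (9.5, 10) contributes a regular 16-gon of circumradius 10.5 (area = (16/2)·10.500²·sin(360°/16) = 337.53 mm²); the cube at (2.5, 11) (footprint 11.5×29) is included at this height (area 333.50 mm²); Combining (union): the regions partially overlap — summed areas 671.03 mm² minus the doubly-counted overlap 100.22 mm² gives 570.80 mm² — area = 570.80 mm²; (whole slice rotated 55° about Z — lengths, areas and connectivity unchanged). So its area = 570.80 mm². Layer 124 is larger (570.80 vs 290.50 mm²).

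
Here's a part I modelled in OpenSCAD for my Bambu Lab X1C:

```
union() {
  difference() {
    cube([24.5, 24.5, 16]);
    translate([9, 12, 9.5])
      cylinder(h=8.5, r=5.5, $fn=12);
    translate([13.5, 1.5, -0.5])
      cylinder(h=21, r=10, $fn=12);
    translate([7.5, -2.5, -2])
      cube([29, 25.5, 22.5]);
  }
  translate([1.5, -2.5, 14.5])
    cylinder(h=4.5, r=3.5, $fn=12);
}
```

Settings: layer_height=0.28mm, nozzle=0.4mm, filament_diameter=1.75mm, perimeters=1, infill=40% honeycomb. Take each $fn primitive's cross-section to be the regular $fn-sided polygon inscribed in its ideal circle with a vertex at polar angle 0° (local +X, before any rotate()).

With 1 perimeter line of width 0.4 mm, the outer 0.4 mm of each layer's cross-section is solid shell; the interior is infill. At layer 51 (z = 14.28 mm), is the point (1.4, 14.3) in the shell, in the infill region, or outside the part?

At z = 14.28 mm: the 24.5×24.5 cube contributes its full rectangle; the r=5.5 cylinder at (9, 12) contributes a regular 12-gon of circumradius 5.5; the r=10 cylinder at (13.5, 1.5) contributes a regular 12-gon of circumradius 10; the 29×25.5 cube at (7.5, -2.5) contributes its full rectangle; Subtracting the remaining from the first: starting from the 24.5×24.5 cube, the r=5.5 cylinder at (9, 12) lies wholly inside it (removes its full 90.75 mm² and its 34.16 mm outline becomes a hole wall); the r=10 cylinder at (13.5, 1.5) partially overlaps it — only the 155.56 mm² overlap (of its 300.00 mm²) is removed, clipping the outline; the 29×25.5 cube at (7.5, -2.5) partially overlaps it — only the 198.11 mm² overlap (of its 739.50 mm²) is removed, clipping the outline — 1 connected region; the cylinder at (1.5, -2.5) does not reach this height (z outside [14.5, 19]); Merging all regions: only that combined region is present, so the union is just that shape — 1 connected region. Overall, the cross-section is a single solid region. The nearest boundary edge runs (0.00, 0.00)→(0.00, 24.50); distance from the point to it = 1.40 mm. The point is inside the cross-section and 1.40 mm from the nearest boundary — more than the 0.4 mm shell width (1 × 0.4), so it's in the infill interior.

infill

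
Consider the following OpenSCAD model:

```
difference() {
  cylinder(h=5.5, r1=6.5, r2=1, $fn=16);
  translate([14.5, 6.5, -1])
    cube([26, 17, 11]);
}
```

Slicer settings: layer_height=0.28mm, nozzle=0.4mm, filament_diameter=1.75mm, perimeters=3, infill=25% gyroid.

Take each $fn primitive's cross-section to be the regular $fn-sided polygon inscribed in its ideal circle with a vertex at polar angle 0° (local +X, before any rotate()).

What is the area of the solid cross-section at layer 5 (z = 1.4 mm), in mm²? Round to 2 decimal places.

At z = 1.4 mm: the cone contributes a regular 16-gon of circumradius 5.100 (interpolated between r1=6.5 and r2=1 at t=0.255) (area = (16/2)·5.100²·sin(360°/16) = 79.63 mm²); the cube at (14.5, 6.5) (footprint 26×17) is included at this height (area 442.00 mm²); Taking the first minus the rest: starting from the cone (79.63 mm²), the 26×17 cube at (14.5, 6.5) misses the remaining region (no effect) — area = 79.63 mm². Overall, the cross-section is a single solid region. Net area = 79.63 mm².

79.63 mm²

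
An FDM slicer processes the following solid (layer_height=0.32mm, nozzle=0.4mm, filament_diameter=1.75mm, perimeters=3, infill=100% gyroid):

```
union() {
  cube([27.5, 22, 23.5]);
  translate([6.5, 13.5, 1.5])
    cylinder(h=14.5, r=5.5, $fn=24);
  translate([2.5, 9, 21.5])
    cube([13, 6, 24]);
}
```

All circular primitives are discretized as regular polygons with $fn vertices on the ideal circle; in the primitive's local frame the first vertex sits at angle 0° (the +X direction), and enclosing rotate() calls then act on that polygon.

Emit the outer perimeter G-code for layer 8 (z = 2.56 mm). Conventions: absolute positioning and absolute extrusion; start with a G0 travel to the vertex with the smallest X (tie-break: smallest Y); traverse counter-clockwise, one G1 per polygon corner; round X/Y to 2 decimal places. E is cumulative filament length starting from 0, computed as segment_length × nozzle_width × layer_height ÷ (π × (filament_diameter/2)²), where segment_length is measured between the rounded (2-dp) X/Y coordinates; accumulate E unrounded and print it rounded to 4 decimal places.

At z = 2.56 mm: the cube (footprint 27.5×22) is included at this height; the r=5.5 cylinder at (6.5, 13.5) contributes a regular 24-gon of circumradius 5.5; the cube at (2.5, 9) is not intersected at this z (z outside [21.5, 45.5]); Combining (union): the r=5.5 cylinder at (6.5, 13.5) lies entirely inside the 27.5×22 cube, so the union is just the 27.5×22 cube — 1 connected region. The outline is a single polygon with 4 vertices. Extrusion per mm of travel: 0.4 × 0.32 / (π × 0.875²) = 0.053216. Accumulating E over each segment gives final E = 5.2684.

G0 X0.00 Y0.00 Z2.56
G1 X27.50 Y0.00 E1.4634
G1 X27.50 Y22.00 E2.6342
G1 X0.00 Y22.00 E4.0976
G1 X0.00 Y0.00 E5.2684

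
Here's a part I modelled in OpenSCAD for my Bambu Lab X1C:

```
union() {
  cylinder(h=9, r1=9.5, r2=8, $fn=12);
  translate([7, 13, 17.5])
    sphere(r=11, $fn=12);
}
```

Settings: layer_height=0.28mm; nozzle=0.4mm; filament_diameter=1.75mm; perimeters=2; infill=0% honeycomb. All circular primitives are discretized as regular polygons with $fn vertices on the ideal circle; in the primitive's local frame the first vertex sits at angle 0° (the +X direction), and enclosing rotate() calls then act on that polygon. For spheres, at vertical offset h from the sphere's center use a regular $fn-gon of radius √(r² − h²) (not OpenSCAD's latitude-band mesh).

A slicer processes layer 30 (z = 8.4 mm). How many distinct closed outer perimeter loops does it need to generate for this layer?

2

At z = 8.4 mm: the cone contributes a regular 12-gon of circumradius 8.100 (interpolated between r1=9.5 and r2=8 at t=0.933); the sphere at (7, 13): section is a regular 12-gon, circumradius = √(r²−h²) = √(11²−9.1²) = 6.180; Merging all regions: the 2 present regions are separate (no shared area or edge), so areas and boundary lengths simply add and each stays a separate island — 2 connected regions. The result has 2 disconnected regions.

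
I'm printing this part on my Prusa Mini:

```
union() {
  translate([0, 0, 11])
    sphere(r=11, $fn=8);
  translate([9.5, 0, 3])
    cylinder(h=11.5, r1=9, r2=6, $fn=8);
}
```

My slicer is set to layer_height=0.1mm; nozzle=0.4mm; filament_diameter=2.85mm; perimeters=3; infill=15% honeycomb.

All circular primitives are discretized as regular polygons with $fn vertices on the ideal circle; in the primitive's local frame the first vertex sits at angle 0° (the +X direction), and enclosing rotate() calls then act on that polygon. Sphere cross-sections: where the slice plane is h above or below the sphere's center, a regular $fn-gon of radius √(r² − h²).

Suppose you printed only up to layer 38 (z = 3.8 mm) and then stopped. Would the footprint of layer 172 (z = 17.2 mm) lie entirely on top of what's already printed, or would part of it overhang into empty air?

part overhangs

Compare the two slices. At z = 3.8: the r=11 sphere contributes a regular 8-gon of circumradius √(11²−7.2²) = 8.316 (area = (8/2)·8.316²·sin(360°/8) = 195.61 mm²); the cone at (9.5, 0) contributes a regular 8-gon of circumradius 8.791 (interpolated between r1=9 and r2=6 at t=0.070) (area = (8/2)·8.791²·sin(360°/8) = 218.60 mm²); Merging all regions: the regions partially overlap — summed areas 414.21 mm² minus the doubly-counted overlap 63.00 mm² gives 351.21 mm² — area = 351.21 mm². At z = 17.2: the r=11 sphere slices to a regular 8-gon of circumradius 9.086 (√(r²−h²) with h=6.2 from center) (area = (8/2)·9.086²·sin(360°/8) = 233.51 mm²); the cone at (9.5, 0) is not intersected at this z (z outside [3, 14.5]); Merging all regions: only the r=11 sphere is present, so the union is just that shape — area = 233.51 mm². Checking containment: at z = 17.2 the cross-section extends beyond the z = 3.8 cross-section by about 26.10 mm².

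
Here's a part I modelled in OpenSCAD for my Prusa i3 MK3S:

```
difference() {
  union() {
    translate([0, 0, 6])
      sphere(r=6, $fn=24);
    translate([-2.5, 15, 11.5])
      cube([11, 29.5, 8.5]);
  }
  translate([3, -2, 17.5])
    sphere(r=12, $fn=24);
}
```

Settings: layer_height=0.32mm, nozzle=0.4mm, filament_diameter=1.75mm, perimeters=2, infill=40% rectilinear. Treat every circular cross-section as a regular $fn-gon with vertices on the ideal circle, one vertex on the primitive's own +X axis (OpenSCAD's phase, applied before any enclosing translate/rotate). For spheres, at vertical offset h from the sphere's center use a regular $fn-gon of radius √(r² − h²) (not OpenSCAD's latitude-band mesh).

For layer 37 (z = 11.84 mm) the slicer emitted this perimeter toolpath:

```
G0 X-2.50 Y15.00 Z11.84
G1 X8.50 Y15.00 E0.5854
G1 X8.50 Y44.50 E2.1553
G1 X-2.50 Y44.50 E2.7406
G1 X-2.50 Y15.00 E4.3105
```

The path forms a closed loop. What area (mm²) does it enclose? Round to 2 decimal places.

Apply the shoelace formula to the sequence of (X, Y) vertices; enclosed area = 324.50 mm².

324.50 mm²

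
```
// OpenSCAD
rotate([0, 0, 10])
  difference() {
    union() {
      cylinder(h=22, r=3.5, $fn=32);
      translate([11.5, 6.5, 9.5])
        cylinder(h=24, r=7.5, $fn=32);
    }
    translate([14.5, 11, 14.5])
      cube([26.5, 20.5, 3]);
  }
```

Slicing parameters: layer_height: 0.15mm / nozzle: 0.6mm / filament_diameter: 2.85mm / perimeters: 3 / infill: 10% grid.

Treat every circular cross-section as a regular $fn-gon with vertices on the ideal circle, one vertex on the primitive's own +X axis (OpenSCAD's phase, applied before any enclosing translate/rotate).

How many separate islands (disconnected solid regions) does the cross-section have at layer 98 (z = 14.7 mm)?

2

At z = 14.7 mm: the cylinder: section is a regular 32-gon, circumradius r=3.5; the cylinder at (11.5, 6.5): section is a regular 32-gon, circumradius r=7.5; Combining (union): the 2 present regions are separate (no shared area or edge), so areas and boundary lengths simply add and each stays a separate island — 2 connected regions; the cube at (14.5, 11) (footprint 26.5×20.5) is included at this height; After the difference (first − rest): starting from the result so far, the 26.5×20.5 cube at (14.5, 11) partially overlaps it — only the 4.10 mm² overlap (of its 543.25 mm²) is removed, clipping the outline — 2 connected regions; (rotated 10° about Z; rotation is an isometry so areas/perimeters/island counts are preserved). Overall, the cross-section has 2 separate islands. Island count = 2.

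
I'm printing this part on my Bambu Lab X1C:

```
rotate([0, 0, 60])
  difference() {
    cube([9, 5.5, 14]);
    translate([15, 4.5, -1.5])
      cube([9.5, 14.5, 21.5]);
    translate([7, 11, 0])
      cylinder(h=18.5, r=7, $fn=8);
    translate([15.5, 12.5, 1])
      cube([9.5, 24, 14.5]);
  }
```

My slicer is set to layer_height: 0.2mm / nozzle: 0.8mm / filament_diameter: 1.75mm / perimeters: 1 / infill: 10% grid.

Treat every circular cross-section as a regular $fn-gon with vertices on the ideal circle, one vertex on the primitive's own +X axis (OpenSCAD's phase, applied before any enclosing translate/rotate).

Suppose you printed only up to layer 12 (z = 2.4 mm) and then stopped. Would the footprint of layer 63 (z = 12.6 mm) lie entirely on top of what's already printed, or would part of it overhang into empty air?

entirely on top

Compare the two slices. At z = 2.4: the 9×5.5 cube contributes its full rectangle (area 49.50 mm²); the cube at (15, 4.5) is present — its section is the full 9.5×14.5 rectangle (area 137.75 mm²); the cylinder at (7, 11): section is a regular 8-gon, circumradius r=7 (area = (8/2)·7.000²·sin(360°/8) = 138.59 mm²); the cube at (15.5, 12.5) (footprint 9.5×24) is included at this height (area 228.00 mm²); Subtracting the remaining from the first: starting from the 9×5.5 cube (49.50 mm²), the 9.5×14.5 cube at (15, 4.5) misses the remaining region (no effect); the r=7 cylinder at (7, 11) partially overlaps it — only the 4.89 mm² overlap (of its 138.59 mm²) is removed, clipping the outline; the 9.5×24 cube at (15.5, 12.5) misses the remaining region (no effect) — area = 44.61 mm²; (whole slice rotated 60° about Z — lengths, areas and connectivity unchanged). At z = 12.6: the cube (footprint 9×5.5) is included at this height (area 49.50 mm²); the cube at (15, 4.5) is present — its section is the full 9.5×14.5 rectangle (area 137.75 mm²); the cylinder at (7, 11): section is a regular 8-gon, circumradius r=7 (area = (8/2)·7.000²·sin(360°/8) = 138.59 mm²); the cube at (15.5, 12.5) is present — its section is the full 9.5×24 rectangle (area 228.00 mm²); After the difference (first − rest): starting from the 9×5.5 cube (49.50 mm²), the 9.5×14.5 cube at (15, 4.5) misses the remaining region (no effect); the r=7 cylinder at (7, 11) partially overlaps it — only the 4.89 mm² overlap (of its 138.59 mm²) is removed, clipping the outline; the 9.5×24 cube at (15.5, 12.5) misses the remaining region (no effect) — area = 44.61 mm²; (whole slice rotated 60° about Z — lengths, areas and connectivity unchanged). Checking containment: the cross-section at z = 12.6 is a subset of the cross-section at z = 2.4.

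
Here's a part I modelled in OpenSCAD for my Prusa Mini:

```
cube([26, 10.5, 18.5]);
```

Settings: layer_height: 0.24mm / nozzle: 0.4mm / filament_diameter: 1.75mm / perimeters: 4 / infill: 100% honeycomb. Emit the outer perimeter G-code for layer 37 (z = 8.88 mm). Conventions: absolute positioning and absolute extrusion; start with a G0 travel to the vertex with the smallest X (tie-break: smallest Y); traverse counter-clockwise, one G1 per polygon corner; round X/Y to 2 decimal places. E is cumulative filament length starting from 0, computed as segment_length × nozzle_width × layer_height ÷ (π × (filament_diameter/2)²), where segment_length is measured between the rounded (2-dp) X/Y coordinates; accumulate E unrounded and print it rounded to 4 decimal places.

G0 X0.00 Y0.00 Z8.88
G1 X26.00 Y0.00 E1.0377
G1 X26.00 Y10.50 E1.4568
G1 X0.00 Y10.50 E2.4945
G1 X0.00 Y0.00 E2.9136

At z = 8.88 mm: the 26×10.5 cube contributes its full rectangle. The outline is a single polygon with 4 vertices. Extrusion per mm of travel: 0.4 × 0.24 / (π × 0.875²) = 0.039912. Accumulating E over each segment gives final E = 2.9136.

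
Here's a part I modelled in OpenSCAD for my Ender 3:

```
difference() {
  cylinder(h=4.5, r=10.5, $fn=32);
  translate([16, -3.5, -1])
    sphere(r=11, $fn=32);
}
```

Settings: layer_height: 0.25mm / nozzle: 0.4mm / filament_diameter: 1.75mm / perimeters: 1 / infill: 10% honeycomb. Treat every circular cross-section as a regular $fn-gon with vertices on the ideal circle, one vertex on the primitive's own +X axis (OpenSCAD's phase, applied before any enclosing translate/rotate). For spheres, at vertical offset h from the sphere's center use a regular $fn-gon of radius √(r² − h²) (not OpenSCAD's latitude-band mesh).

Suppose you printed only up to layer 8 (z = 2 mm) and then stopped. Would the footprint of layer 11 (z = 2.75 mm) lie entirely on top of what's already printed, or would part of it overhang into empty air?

part overhangs

Compare the two slices. At z = 2: the r=10.5 cylinder gives a regular 32-gon of circumradius 10.5 (constant along its height) (area = (32/2)·10.500²·sin(360°/32) = 344.14 mm²); the r=11 sphere at (16, -3.5) slices to a regular 32-gon of circumradius 10.583 (√(r²−h²) with h=3 from center) (area = (32/2)·10.583²·sin(360°/32) = 349.60 mm²); Taking the first minus the rest: starting from the r=10.5 cylinder (344.14 mm²), the r=11 sphere at (16, -3.5) partially overlaps it — only the 41.70 mm² overlap (of its 349.60 mm²) is removed, clipping the outline — area = 302.43 mm². At z = 2.75: the cylinder: section is a regular 32-gon, circumradius r=10.5 (area = (32/2)·10.500²·sin(360°/32) = 344.14 mm²); the sphere at (16, -3.5): section is a regular 32-gon, circumradius = √(r²−h²) = √(11²−3.75²) = 10.341 (area = (32/2)·10.341²·sin(360°/32) = 333.80 mm²); Subtracting the remaining from the first: starting from the r=10.5 cylinder (344.14 mm²), the r=11 sphere at (16, -3.5) partially overlaps it — only the 38.33 mm² overlap (of its 333.80 mm²) is removed, clipping the outline — area = 305.80 mm². Checking containment: at z = 2.75 the cross-section extends beyond the z = 2 cross-section by about 3.37 mm².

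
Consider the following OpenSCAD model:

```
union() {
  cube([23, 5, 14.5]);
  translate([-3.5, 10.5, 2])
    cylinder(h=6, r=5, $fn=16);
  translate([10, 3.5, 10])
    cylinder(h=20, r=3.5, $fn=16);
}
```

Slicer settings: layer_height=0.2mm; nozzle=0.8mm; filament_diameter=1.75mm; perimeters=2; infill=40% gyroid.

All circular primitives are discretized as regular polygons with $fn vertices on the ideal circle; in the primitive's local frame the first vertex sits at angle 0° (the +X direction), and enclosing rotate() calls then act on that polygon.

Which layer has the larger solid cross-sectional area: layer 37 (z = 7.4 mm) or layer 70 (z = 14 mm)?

Layer 37 (z = 7.4): the cube (footprint 23×5) is included at this height (area 115.00 mm²); the r=5 cylinder at (-3.5, 10.5) contributes a regular 16-gon of circumradius 5 (area = (16/2)·5.000²·sin(360°/16) = 76.54 mm²); the cylinder at (10, 3.5) is absent (z outside [10, 30]); Combining (union): the 2 present regions are separate (no shared area or edge), so areas and boundary lengths simply add and each stays a separate island — area = 191.54 mm². So its area = 191.54 mm². Layer 70 (z = 14): the 23×5 cube contributes its full rectangle (area 115.00 mm²); the cylinder at (-3.5, 10.5) does not reach this height (z outside [2, 8]); the r=3.5 cylinder at (10, 3.5) gives a regular 16-gon of circumradius 3.5 (constant along its height) (area = (16/2)·3.500²·sin(360°/16) = 37.50 mm²); Taking the union: the regions partially overlap — summed areas 152.50 mm² minus the doubly-counted overlap 28.79 mm² gives 123.71 mm² — area = 123.71 mm². So its area = 123.71 mm². Layer 37 is larger (191.54 vs 123.71 mm²).

layer 37 (z = 7.4 mm)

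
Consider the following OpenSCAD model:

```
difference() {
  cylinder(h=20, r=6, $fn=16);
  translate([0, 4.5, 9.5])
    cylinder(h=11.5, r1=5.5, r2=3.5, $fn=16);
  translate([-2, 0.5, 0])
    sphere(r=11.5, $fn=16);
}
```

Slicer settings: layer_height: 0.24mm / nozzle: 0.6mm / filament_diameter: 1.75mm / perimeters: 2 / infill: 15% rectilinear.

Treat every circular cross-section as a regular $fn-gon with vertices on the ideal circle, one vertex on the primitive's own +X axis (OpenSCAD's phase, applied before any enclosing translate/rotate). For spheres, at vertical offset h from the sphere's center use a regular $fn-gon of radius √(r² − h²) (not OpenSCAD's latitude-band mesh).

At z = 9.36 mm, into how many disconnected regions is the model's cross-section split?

1

At z = 9.36 mm: the r=6 cylinder gives a regular 16-gon of circumradius 6 (constant along its height); the cone at (0, 4.5) does not reach this height (z outside [9.5, 21]); the r=11.5 sphere at (-2, 0.5) slices to a regular 16-gon of circumradius 6.681 (√(r²−h²) with h=9.36 from center); Subtracting the remaining from the first: starting from the r=6 cylinder, the r=11.5 sphere at (-2, 0.5) partially overlaps it — only the 96.36 mm² overlap (of its 136.67 mm²) is removed, clipping the outline — 1 connected region. The result has 1 disconnected region.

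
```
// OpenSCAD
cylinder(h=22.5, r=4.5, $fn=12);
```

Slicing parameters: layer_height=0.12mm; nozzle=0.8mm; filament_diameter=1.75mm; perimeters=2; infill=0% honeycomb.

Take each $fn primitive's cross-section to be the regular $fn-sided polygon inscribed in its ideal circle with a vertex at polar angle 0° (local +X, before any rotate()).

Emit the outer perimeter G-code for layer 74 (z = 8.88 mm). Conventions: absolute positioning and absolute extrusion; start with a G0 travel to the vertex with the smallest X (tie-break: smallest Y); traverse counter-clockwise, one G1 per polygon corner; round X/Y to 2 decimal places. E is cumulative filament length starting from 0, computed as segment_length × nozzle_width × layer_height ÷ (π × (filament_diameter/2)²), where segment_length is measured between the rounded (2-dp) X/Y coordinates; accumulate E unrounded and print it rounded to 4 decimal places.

At z = 8.88 mm: the r=4.5 cylinder gives a regular 12-gon of circumradius 4.5 (constant along its height). The outline is a single polygon with 12 vertices. Extrusion per mm of travel: 0.8 × 0.12 / (π × 0.875²) = 0.039912. Accumulating E over each segment gives final E = 1.1161.

G0 X-4.50 Y0.00 Z8.88
G1 X-3.90 Y-2.25 E0.0929
G1 X-2.25 Y-3.90 E0.1861
G1 X0.00 Y-4.50 E0.2790
G1 X2.25 Y-3.90 E0.3720
G1 X3.90 Y-2.25 E0.4651
G1 X4.50 Y0.00 E0.5580
G1 X3.90 Y2.25 E0.6510
G1 X2.25 Y3.90 E0.7441
G1 X0.00 Y4.50 E0.8370
G1 X-2.25 Y3.90 E0.9300
G1 X-3.90 Y2.25 E1.0231
G1 X-4.50 Y0.00 E1.1161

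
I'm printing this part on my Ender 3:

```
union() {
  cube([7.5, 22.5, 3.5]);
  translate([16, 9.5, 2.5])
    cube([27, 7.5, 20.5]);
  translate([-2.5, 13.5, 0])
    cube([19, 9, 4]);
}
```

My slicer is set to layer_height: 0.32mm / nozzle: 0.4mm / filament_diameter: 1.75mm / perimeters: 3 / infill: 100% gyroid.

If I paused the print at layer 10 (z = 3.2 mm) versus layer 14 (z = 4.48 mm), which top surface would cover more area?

Layer 10 (z = 3.2): the cube (footprint 7.5×22.5) is included at this height (area 168.75 mm²); the cube at (16, 9.5) (footprint 27×7.5) is included at this height (area 202.50 mm²); the 19×9 cube at (-2.5, 13.5) contributes its full rectangle (area 171.00 mm²); Merging all regions: the regions partially overlap — summed areas 542.25 mm² minus the doubly-counted overlap 69.25 mm² gives 473.00 mm² — area = 473.00 mm². So its area = 473.00 mm². Layer 14 (z = 4.48): the cube is absent (z outside [0, 3.5]); the 27×7.5 cube at (16, 9.5) contributes its full rectangle (area 202.50 mm²); the cube at (-2.5, 13.5) is not intersected at this z (z outside [0, 4]); Merging all regions: only the 27×7.5 cube at (16, 9.5) is present, so the union is just that shape — area = 202.50 mm². So its area = 202.50 mm². Layer 10 is larger (473.00 vs 202.50 mm²).

layer 10 (z = 3.2 mm)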